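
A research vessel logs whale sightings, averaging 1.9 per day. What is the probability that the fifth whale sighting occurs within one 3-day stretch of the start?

0.6728

Over the interval, μ = 1.9 × 3 = 5.7 (a 3-day stretch = 3 days).
The fifth arrival falls in the interval iff at least 5 events occur there: P(S_5 ≤ t) = P(N ≥ 5) = 1 − P(N ≤ 4) ≈ 0.6728.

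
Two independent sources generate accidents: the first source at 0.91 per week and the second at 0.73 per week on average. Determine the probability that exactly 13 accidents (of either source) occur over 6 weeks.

0.0694

Independent Poisson processes superpose: combined rate λ = 0.91 + 0.73 = 1.64 per week.
Over the interval, μ = 1.64 × 6 = 9.84 (6 weeks).
P(N = 13) = e^(−9.84) · 9.84^13/13! ≈ 0.0694.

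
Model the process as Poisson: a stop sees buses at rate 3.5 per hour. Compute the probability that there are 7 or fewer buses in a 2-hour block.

Over the interval, μ = 3.5 × 2 = 7 (a 2-hour block = 2 hours).
P(N ≤ 7) = Σ_{j=0}^{7} e^(−μ) μ^j/j! ≈ 0.5987.

0.5987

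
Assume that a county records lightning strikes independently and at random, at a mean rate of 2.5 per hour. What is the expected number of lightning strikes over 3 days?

180

E[N] = λt = 2.5 × 72 = 180 (3 days = 72 hours).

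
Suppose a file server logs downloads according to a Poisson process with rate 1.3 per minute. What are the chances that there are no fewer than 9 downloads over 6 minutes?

Over the interval, μ = 1.3 × 6 = 7.8 (6 minutes).
P(N ≥ 9) = 1 − P(N ≤ 8) = 1 − Σ_{j=0}^{8} e^(−μ) μ^j/j! ≈ 0.3796.

0.3796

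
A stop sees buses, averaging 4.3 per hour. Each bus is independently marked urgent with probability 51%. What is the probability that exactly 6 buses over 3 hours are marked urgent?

0.1565

Thinning: the buses that are marked urgent themselves form a Poisson process with rate 0.51 × 4.3 = 2.193 per hour.
Over the interval, μ = 2.193 × 3 = 6.579 (3 hours).
P(N = 6) = e^(−6.579) · 6.579^6/6! ≈ 0.1565.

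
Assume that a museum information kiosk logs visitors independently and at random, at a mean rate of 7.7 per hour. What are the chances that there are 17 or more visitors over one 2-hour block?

0.3747

Over the interval, μ = 7.7 × 2 = 15.4 (a 2-hour block = 2 hours).
P(N ≥ 17) = 1 − P(N ≤ 16) = 1 − Σ_{j=0}^{16} e^(−μ) μ^j/j! ≈ 0.3747.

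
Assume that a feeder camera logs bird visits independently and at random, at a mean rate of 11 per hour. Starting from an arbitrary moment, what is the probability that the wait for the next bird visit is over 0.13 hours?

The wait for the next event is exponential with rate λ = 11 per hour.
P(T > 0.13) = e^(−λt) = e^(−11 × 0.13) = e^(−1.43) ≈ 0.2393.

0.2393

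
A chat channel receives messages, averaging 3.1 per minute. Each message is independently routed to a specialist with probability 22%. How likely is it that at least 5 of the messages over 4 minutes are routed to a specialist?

0.1413

Thinning: the messages that are routed to a specialist themselves form a Poisson process with rate 0.22 × 3.1 = 0.682 per minute.
Over the interval, μ = 0.682 × 4 = 2.728 (4 minutes).
P(N ≥ 5) = 1 − P(N ≤ 4) ≈ 0.1413.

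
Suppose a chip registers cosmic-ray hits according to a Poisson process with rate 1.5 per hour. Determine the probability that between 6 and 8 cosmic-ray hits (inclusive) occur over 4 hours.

0.4016

Over the interval, μ = 1.5 × 4 = 6 (4 hours).
P(6 ≤ N ≤ 8) = Σ_{j=6}^{8} e^(−6) · 6^j/j! ≈ 0.4016.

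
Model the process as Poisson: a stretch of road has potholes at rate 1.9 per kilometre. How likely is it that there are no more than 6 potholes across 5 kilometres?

Over the interval, μ = 1.9 × 5 = 9.5 (5 kilometres).
P(N ≤ 6) = Σ_{j=0}^{6} e^(−μ) μ^j/j! ≈ 0.1649.

0.1649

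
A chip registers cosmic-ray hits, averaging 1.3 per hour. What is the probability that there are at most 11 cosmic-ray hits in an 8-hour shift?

Over the interval, μ = 1.3 × 8 = 10.4 (an 8-hour shift = 8 hours).
P(N ≤ 11) = Σ_{j=0}^{11} e^(−μ) μ^j/j! ≈ 0.6505.

0.6505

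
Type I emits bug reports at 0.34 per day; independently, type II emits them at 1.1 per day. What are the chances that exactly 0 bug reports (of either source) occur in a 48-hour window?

0.0561

Independent Poisson processes superpose: combined rate λ = 0.34 + 1.1 = 1.44 per day.
Over the interval, μ = 1.44 × 2 = 2.88 (a 48-hour window = 2 days).
P(N = 0) = e^(−2.88) · 2.88^0/0! ≈ 0.0561.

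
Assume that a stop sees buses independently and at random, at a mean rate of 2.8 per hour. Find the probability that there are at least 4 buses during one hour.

With mean μ = 2.8 per hour,
P(N ≥ 4) = 1 − P(N ≤ 3) = 1 − Σ_{j=0}^{3} e^(−μ) μ^j/j! ≈ 0.3081.

0.3081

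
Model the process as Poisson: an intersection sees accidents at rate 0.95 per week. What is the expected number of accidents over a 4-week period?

3.8

E[N] = λt = 0.95 × 4 = 3.8 (a 4-week period = 4 weeks).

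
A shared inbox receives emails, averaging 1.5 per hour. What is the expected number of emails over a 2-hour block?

E[N] = λt = 1.5 × 2 = 3 (a 2-hour block = 2 hours).

3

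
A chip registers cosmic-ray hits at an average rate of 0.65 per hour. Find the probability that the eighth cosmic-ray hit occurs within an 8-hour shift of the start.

Over the interval, μ = 0.65 × 8 = 5.2 (an 8-hour shift = 8 hours).
The eighth arrival falls in the interval iff at least 8 events occur there: P(S_8 ≤ t) = P(N ≥ 8) = 1 − P(N ≤ 7) ≈ 0.1551.

0.1551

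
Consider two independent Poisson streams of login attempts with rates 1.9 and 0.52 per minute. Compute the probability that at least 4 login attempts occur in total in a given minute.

Independent Poisson processes superpose: combined rate λ = 1.9 + 0.52 = 2.42 per minute.
So μ = 2.42.
P(N ≥ 4) = 1 − P(N ≤ 3) ≈ 0.2255.

0.2255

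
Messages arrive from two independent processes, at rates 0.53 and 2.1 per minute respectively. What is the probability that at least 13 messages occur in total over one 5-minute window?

0.5533

Independent Poisson processes superpose: combined rate λ = 0.53 + 2.1 = 2.63 per minute.
Over the interval, μ = 2.63 × 5 = 13.15 (a 5-minute window = 5 minutes).
P(N ≥ 13) = 1 − P(N ≤ 12) ≈ 0.5533.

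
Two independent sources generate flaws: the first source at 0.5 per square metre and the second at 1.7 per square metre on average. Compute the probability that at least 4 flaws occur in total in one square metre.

Independent Poisson processes superpose: combined rate λ = 0.5 + 1.7 = 2.2 per square metre.
So μ = 2.2.
P(N ≥ 4) = 1 − P(N ≤ 3) ≈ 0.1806.

0.1806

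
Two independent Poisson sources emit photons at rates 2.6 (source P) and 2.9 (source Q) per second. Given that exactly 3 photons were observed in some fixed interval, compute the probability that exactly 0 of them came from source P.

0.1466

Given the total, each event is independently from source P with probability p = λ_P/(λ_P+λ_Q) = 2.6/5.5 ≈ 0.4727.
So K ~ Binomial(3, 2.6/5.5): P(K = 0) = C(3,0) · (2.6/5.5)^0 · (2.9/5.5)^3 ≈ 0.1466.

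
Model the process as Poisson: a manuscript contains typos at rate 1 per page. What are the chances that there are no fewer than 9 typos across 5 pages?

Over the interval, μ = 1 × 5 = 5 (5 pages).
P(N ≥ 9) = 1 − P(N ≤ 8) = 1 − Σ_{j=0}^{8} e^(−μ) μ^j/j! ≈ 0.0681.

0.0681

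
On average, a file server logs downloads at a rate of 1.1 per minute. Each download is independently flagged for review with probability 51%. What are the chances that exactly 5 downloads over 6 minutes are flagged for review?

Thinning: the downloads that are flagged for review themselves form a Poisson process with rate 0.51 × 1.1 = 0.561 per minute.
Over the interval, μ = 0.561 × 6 = 3.366 (6 minutes).
P(N = 5) = e^(−3.366) · 3.366^5/5! ≈ 0.1243.

0.1243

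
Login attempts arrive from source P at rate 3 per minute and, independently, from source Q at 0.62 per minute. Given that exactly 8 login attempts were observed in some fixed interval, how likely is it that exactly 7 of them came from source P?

0.3678

Given the total, each event is independently from source P with probability p = λ_P/(λ_P+λ_Q) = 3/3.62 ≈ 0.8287.
So K ~ Binomial(8, 3/3.62): P(K = 7) = C(8,7) · (3/3.62)^7 · (0.62/3.62)^1 ≈ 0.3678.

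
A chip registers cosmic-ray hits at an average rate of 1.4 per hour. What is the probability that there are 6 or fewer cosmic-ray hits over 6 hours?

0.2670

Over the interval, μ = 1.4 × 6 = 8.4 (6 hours).
P(N ≤ 6) = Σ_{j=0}^{6} e^(−μ) μ^j/j! ≈ 0.2670.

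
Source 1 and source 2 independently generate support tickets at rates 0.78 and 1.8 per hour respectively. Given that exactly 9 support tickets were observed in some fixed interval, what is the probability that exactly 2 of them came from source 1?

Given the total, each event is independently from source 1 with probability p = λ_1/(λ_1+λ_2) = 0.78/2.58 ≈ 0.3023.
So K ~ Binomial(9, 0.78/2.58): P(K = 2) = C(9,2) · (0.78/2.58)^2 · (1.8/2.58)^7 ≈ 0.2647.

0.2647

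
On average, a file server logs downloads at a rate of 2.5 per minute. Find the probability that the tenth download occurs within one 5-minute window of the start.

0.7986

Over the interval, μ = 2.5 × 5 = 12.5 (a 5-minute window = 5 minutes).
The tenth arrival falls in the interval iff at least 10 events occur there: P(S_10 ≤ t) = P(N ≥ 10) = 1 − P(N ≤ 9) ≈ 0.7986.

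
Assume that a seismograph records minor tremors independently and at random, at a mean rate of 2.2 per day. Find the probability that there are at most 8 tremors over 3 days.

Over the interval, μ = 2.2 × 3 = 6.6 (3 days).
P(N ≤ 8) = Σ_{j=0}^{8} e^(−μ) μ^j/j! ≈ 0.7796.

0.7796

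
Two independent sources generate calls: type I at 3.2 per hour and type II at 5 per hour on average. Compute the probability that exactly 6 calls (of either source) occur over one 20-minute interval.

Independent Poisson processes superpose: combined rate λ = 3.2 + 5 = 8.2 per hour.
Over the interval, μ = 8.2 × 1/3 ≈ 2.73333 (a 20-minute interval = 1/3 hours).
P(N = 6) = e^(−2.73333) · 2.73333^6/6! ≈ 0.0376.

0.0376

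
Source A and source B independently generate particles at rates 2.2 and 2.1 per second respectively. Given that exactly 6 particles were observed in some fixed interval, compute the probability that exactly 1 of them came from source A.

Given the total, each event is independently from source A with probability p = λ_A/(λ_A+λ_B) = 2.2/4.3 ≈ 0.5116.
So K ~ Binomial(6, 2.2/4.3): P(K = 1) = C(6,1) · (2.2/4.3)^1 · (2.1/4.3)^5 ≈ 0.0853.

0.0853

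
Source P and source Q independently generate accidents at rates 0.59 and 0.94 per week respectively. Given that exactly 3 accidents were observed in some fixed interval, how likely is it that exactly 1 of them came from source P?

0.4367

Given the total, each event is independently from source P with probability p = λ_P/(λ_P+λ_Q) = 0.59/1.53 ≈ 0.3856.
So K ~ Binomial(3, 0.59/1.53): P(K = 1) = C(3,1) · (0.59/1.53)^1 · (0.94/1.53)^2 ≈ 0.4367.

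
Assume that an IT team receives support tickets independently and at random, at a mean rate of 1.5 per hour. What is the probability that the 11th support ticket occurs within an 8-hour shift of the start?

Over the interval, μ = 1.5 × 8 = 12 (an 8-hour shift = 8 hours).
The 11th arrival falls in the interval iff at least 11 events occur there: P(S_11 ≤ t) = P(N ≥ 11) = 1 − P(N ≤ 10) ≈ 0.6528.

0.6528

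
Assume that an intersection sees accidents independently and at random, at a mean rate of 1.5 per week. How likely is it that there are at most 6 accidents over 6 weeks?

0.2068

Over the interval, μ = 1.5 × 6 = 9 (6 weeks).
P(N ≤ 6) = Σ_{j=0}^{6} e^(−μ) μ^j/j! ≈ 0.2068.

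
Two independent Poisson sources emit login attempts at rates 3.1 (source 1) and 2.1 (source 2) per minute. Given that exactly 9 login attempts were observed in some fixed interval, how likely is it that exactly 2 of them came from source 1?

0.0224

Given the total, each event is independently from source 1 with probability p = λ_1/(λ_1+λ_2) = 3.1/5.2 ≈ 0.5962.
So K ~ Binomial(9, 3.1/5.2): P(K = 2) = C(9,2) · (3.1/5.2)^2 · (2.1/5.2)^7 ≈ 0.0224.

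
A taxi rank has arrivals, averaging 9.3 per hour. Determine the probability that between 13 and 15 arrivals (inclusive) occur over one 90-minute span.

Over the interval, μ = 9.3 × 1.5 = 13.95 (a 90-minute span = 1.5 hours).
P(13 ≤ N ≤ 15) = Σ_{j=13}^{15} e^(−13.95) · 13.95^j/j! ≈ 0.3109.

0.3109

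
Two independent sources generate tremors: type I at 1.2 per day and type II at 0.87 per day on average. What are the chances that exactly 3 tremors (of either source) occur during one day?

0.1865

Independent Poisson processes superpose: combined rate λ = 1.2 + 0.87 = 2.07 per day.
So μ = 2.07.
P(N = 3) = e^(−2.07) · 2.07^3/3! ≈ 0.1865.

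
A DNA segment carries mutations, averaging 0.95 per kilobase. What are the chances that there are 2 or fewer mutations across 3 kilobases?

0.4576

Over the interval, μ = 0.95 × 3 = 2.85 (3 kilobases).
P(N ≤ 2) = Σ_{j=0}^{2} e^(−μ) μ^j/j! ≈ 0.4576.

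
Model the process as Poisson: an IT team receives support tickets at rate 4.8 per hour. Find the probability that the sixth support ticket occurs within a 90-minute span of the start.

Over the interval, μ = 4.8 × 1.5 = 7.2 (a 90-minute span = 1.5 hours).
The sixth arrival falls in the interval iff at least 6 events occur there: P(S_6 ≤ t) = P(N ≥ 6) = 1 − P(N ≤ 5) ≈ 0.7241.

0.7241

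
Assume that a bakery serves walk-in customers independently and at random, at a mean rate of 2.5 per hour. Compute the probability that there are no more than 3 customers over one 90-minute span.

Over the interval, μ = 2.5 × 1.5 = 3.75 (a 90-minute span = 1.5 hours).
P(N ≤ 3) = Σ_{j=0}^{3} e^(−μ) μ^j/j! ≈ 0.4838.

0.4838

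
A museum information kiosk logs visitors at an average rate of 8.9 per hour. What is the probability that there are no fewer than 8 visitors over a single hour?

With mean μ = 8.9 per hour,
P(N ≥ 8) = 1 − P(N ≤ 7) = 1 − Σ_{j=0}^{7} e^(−μ) μ^j/j! ≈ 0.6643.

0.6643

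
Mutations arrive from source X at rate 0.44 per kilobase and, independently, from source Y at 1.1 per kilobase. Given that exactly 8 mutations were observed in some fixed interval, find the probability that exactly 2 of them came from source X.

0.3036

Given the total, each event is independently from source X with probability p = λ_X/(λ_X+λ_Y) = 0.44/1.54 ≈ 0.2857.
So K ~ Binomial(8, 0.44/1.54): P(K = 2) = C(8,2) · (0.44/1.54)^2 · (1.1/1.54)^6 ≈ 0.3036.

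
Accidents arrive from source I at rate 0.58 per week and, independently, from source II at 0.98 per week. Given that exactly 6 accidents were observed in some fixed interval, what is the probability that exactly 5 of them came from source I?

0.0268

Given the total, each event is independently from source I with probability p = λ_I/(λ_I+λ_II) = 0.58/1.56 ≈ 0.3718.
So K ~ Binomial(6, 0.58/1.56): P(K = 5) = C(6,5) · (0.58/1.56)^5 · (0.98/1.56)^1 ≈ 0.0268.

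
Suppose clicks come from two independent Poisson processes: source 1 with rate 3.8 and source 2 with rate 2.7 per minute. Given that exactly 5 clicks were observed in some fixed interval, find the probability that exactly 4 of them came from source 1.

Given the total, each event is independently from source 1 with probability p = λ_1/(λ_1+λ_2) = 3.8/6.5 ≈ 0.5846.
So K ~ Binomial(5, 3.8/6.5): P(K = 4) = C(5,4) · (3.8/6.5)^4 · (2.7/6.5)^1 ≈ 0.2426.

0.2426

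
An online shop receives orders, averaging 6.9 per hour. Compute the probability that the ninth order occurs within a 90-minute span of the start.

Over the interval, μ = 6.9 × 1.5 = 10.35 (a 90-minute span = 1.5 hours).
The ninth arrival falls in the interval iff at least 9 events occur there: P(S_9 ≤ t) = P(N ≥ 9) = 1 − P(N ≤ 8) ≈ 0.7052.

0.7052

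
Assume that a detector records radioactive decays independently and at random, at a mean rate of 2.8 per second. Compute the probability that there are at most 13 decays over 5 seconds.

Over the interval, μ = 2.8 × 5 = 14 (5 seconds).
P(N ≤ 13) = Σ_{j=0}^{13} e^(−μ) μ^j/j! ≈ 0.4644.

0.4644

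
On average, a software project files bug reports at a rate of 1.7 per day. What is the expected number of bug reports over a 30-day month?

51

E[N] = λt = 1.7 × 30 = 51 (a 30-day month = 30 days).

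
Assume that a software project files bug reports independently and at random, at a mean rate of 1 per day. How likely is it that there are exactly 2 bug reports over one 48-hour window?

Over the interval, μ = 1 × 2 = 2 (a 48-hour window = 2 days).
P(N = 2) = e^(−μ) μ^2/2! = e^(−2) · 2^2/2 ≈ 0.2707.

0.2707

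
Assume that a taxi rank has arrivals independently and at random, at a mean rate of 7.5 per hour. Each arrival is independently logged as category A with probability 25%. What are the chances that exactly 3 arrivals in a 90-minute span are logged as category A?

Thinning: the arrivals that are logged as category A themselves form a Poisson process with rate 0.25 × 7.5 = 1.875 per hour.
Over the interval, μ = 1.875 × 1.5 = 2.8125 (a 90-minute span = 1.5 hours).
P(N = 3) = e^(−2.8125) · 2.8125^3/3! ≈ 0.2227.

0.2227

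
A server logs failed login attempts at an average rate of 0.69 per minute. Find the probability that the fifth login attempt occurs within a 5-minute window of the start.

Over the interval, μ = 0.69 × 5 = 3.45 (a 5-minute window = 5 minutes).
The fifth arrival falls in the interval iff at least 5 events occur there: P(S_5 ≤ t) = P(N ≥ 5) = 1 − P(N ≤ 4) ≈ 0.2651.

0.2651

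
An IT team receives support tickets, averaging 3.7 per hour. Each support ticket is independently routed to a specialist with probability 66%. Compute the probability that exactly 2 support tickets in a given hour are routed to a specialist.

Thinning: the support tickets that are routed to a specialist themselves form a Poisson process with rate 0.66 × 3.7 = 2.442 per hour.
So μ = 2.442.
P(N = 2) = e^(−2.442) · 2.442^2/2! ≈ 0.2594.

0.2594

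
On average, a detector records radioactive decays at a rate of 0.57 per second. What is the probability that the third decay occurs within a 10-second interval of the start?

0.9232

Over the interval, μ = 0.57 × 10 = 5.7 (a 10-second interval = 10 seconds).
The third arrival falls in the interval iff at least 3 events occur there: P(S_3 ≤ t) = P(N ≥ 3) = 1 − P(N ≤ 2) ≈ 0.9232.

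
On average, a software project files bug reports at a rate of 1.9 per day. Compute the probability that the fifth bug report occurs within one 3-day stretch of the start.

0.6728

Over the interval, μ = 1.9 × 3 = 5.7 (a 3-day stretch = 3 days).
The fifth arrival falls in the interval iff at least 5 events occur there: P(S_5 ≤ t) = P(N ≥ 5) = 1 − P(N ≤ 4) ≈ 0.6728.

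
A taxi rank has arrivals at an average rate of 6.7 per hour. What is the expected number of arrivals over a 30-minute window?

E[N] = λt = 6.7 × 0.5 = 3.35 (a 30-minute window = 0.5 hours).

3.35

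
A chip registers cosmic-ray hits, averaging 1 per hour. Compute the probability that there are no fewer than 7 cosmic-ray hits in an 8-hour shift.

Over the interval, μ = 1 × 8 = 8 (an 8-hour shift = 8 hours).
P(N ≥ 7) = 1 − P(N ≤ 6) = 1 − Σ_{j=0}^{6} e^(−μ) μ^j/j! ≈ 0.6866.

0.6866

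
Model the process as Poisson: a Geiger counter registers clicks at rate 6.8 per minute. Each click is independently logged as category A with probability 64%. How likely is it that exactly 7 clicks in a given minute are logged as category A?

0.0756

Thinning: the clicks that are logged as category A themselves form a Poisson process with rate 0.64 × 6.8 = 4.352 per minute.
So μ = 4.352.
P(N = 7) = e^(−4.352) · 4.352^7/7! ≈ 0.0756.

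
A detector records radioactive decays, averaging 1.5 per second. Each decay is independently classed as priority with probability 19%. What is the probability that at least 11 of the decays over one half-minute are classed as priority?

0.2422

Thinning: the decays that are classed as priority themselves form a Poisson process with rate 0.19 × 1.5 = 0.285 per second.
Over the interval, μ = 0.285 × 30 = 8.55 (a half-minute = 30 seconds).
P(N ≥ 11) = 1 − P(N ≤ 10) ≈ 0.2422.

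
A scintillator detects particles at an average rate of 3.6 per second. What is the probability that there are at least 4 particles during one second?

0.4848

With mean μ = 3.6 per second,
P(N ≥ 4) = 1 − P(N ≤ 3) = 1 − Σ_{j=0}^{3} e^(−μ) μ^j/j! ≈ 0.4848.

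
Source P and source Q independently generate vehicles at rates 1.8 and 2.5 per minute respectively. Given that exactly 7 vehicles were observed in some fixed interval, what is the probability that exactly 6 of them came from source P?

0.0219

Given the total, each event is independently from source P with probability p = λ_P/(λ_P+λ_Q) = 1.8/4.3 ≈ 0.4186.
So K ~ Binomial(7, 1.8/4.3): P(K = 6) = C(7,6) · (1.8/4.3)^6 · (2.5/4.3)^1 ≈ 0.0219.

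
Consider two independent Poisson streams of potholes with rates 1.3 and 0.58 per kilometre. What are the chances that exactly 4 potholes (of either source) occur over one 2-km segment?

Independent Poisson processes superpose: combined rate λ = 1.3 + 0.58 = 1.88 per kilometre.
Over the interval, μ = 1.88 × 2 = 3.76 (a 2-km segment = 2 kilometres).
P(N = 4) = e^(−3.76) · 3.76^4/4! ≈ 0.1939.

0.1939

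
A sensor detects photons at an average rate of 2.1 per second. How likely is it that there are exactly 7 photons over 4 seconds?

0.1317

Over the interval, μ = 2.1 × 4 = 8.4 (4 seconds).
P(N = 7) = e^(−μ) μ^7/7! = e^(−8.4) · 8.4^7/5040 ≈ 0.1317.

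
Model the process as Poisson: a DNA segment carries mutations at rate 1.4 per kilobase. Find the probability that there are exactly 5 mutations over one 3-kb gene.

Over the interval, μ = 1.4 × 3 = 4.2 (a 3-kb gene = 3 kilobases).
P(N = 5) = e^(−μ) μ^5/5! = e^(−4.2) · 4.2^5/120 ≈ 0.1633.

0.1633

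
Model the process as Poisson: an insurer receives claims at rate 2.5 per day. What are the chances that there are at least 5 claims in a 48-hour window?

Over the interval, μ = 2.5 × 2 = 5 (a 48-hour window = 2 days).
P(N ≥ 5) = 1 − P(N ≤ 4) = 1 − Σ_{j=0}^{4} e^(−μ) μ^j/j! ≈ 0.5595.

0.5595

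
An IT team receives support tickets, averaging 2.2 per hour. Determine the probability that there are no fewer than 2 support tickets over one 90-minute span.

0.8414

Over the interval, μ = 2.2 × 1.5 = 3.3 (a 90-minute span = 1.5 hours).
P(N ≥ 2) = 1 − P(N ≤ 1) = 1 − Σ_{j=0}^{1} e^(−μ) μ^j/j! ≈ 0.8414.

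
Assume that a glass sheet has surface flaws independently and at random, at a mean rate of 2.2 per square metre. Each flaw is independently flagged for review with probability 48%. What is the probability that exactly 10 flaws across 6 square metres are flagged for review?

Thinning: the flaws that are flagged for review themselves form a Poisson process with rate 0.48 × 2.2 = 1.056 per square metre.
Over the interval, μ = 1.056 × 6 = 6.336 (6 square metres).
P(N = 10) = e^(−6.336) · 6.336^10/10! ≈ 0.0509.

0.0509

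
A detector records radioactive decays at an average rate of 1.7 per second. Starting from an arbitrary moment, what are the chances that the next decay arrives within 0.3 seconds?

0.3995

Inter-arrival times are exponential with rate λ = 1.7 per second.
P(T ≤ 0.3) = 1 − e^(−λt) = 1 − e^(−1.7 × 0.3) = 1 − e^(−0.51) ≈ 0.3995.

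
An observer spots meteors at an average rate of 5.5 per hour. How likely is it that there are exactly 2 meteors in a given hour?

0.0618

With mean μ = 5.5 per hour,
P(N = 2) = e^(−μ) μ^2/2! = e^(−5.5) · 5.5^2/2 ≈ 0.0618.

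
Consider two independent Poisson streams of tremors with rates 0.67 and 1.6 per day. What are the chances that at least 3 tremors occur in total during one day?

0.3960

Independent Poisson processes superpose: combined rate λ = 0.67 + 1.6 = 2.27 per day.
So μ = 2.27.
P(N ≥ 3) = 1 − P(N ≤ 2) ≈ 0.3960.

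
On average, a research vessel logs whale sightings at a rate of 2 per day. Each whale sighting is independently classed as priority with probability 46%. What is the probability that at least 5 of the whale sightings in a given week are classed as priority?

0.7695

Thinning: the whale sightings that are classed as priority themselves form a Poisson process with rate 0.46 × 2 = 0.92 per day.
Over the interval, μ = 0.92 × 7 = 6.44 (a week = 7 days).
P(N ≥ 5) = 1 − P(N ≤ 4) ≈ 0.7695.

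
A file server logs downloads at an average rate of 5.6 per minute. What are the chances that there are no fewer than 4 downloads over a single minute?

With mean μ = 5.6 per minute,
P(N ≥ 4) = 1 − P(N ≤ 3) = 1 − Σ_{j=0}^{3} e^(−μ) μ^j/j! ≈ 0.8094.

0.8094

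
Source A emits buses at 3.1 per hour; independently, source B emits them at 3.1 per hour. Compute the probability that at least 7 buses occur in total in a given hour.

0.4258

Independent Poisson processes superpose: combined rate λ = 3.1 + 3.1 = 6.2 per hour.
So μ = 6.2.
P(N ≥ 7) = 1 − P(N ≤ 6) ≈ 0.4258.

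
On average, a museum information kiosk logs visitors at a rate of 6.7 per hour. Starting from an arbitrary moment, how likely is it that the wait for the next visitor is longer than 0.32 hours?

0.1172

The wait for the next event is exponential with rate λ = 6.7 per hour.
P(T > 0.32) = e^(−λt) = e^(−6.7 × 0.32) = e^(−2.144) ≈ 0.1172.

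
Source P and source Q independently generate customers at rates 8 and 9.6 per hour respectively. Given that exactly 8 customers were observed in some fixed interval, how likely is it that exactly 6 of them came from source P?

0.0735

Given the total, each event is independently from source P with probability p = λ_P/(λ_P+λ_Q) = 8/17.6 ≈ 0.4545.
So K ~ Binomial(8, 8/17.6): P(K = 6) = C(8,6) · (8/17.6)^6 · (9.6/17.6)^2 ≈ 0.0735.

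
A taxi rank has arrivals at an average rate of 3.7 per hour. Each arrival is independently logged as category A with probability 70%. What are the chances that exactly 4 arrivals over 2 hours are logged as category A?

Thinning: the arrivals that are logged as category A themselves form a Poisson process with rate 0.7 × 3.7 = 2.59 per hour.
Over the interval, μ = 2.59 × 2 = 5.18 (2 hours).
P(N = 4) = e^(−5.18) · 5.18^4/4! ≈ 0.1688.

0.1688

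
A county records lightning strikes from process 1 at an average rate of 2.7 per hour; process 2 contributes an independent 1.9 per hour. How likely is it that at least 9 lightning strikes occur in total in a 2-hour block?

Independent Poisson processes superpose: combined rate λ = 2.7 + 1.9 = 4.6 per hour.
Over the interval, μ = 4.6 × 2 = 9.2 (a 2-hour block = 2 hours).
P(N ≥ 9) = 1 − P(N ≤ 8) ≈ 0.5704.

0.5704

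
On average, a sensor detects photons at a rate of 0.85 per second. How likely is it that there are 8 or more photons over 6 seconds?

Over the interval, μ = 0.85 × 6 = 5.1 (6 seconds).
P(N ≥ 8) = 1 − P(N ≤ 7) = 1 − Σ_{j=0}^{7} e^(−μ) μ^j/j! ≈ 0.1440.

0.1440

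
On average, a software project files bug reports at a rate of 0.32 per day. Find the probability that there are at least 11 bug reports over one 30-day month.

0.3671

Over the interval, μ = 0.32 × 30 = 9.6 (a 30-day month = 30 days).
P(N ≥ 11) = 1 − P(N ≤ 10) = 1 − Σ_{j=0}^{10} e^(−μ) μ^j/j! ≈ 0.3671.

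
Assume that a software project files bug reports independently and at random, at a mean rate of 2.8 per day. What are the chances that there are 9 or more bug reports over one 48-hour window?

Over the interval, μ = 2.8 × 2 = 5.6 (a 48-hour window = 2 days).
P(N ≥ 9) = 1 − P(N ≤ 8) = 1 − Σ_{j=0}^{8} e^(−μ) μ^j/j! ≈ 0.1143.

0.1143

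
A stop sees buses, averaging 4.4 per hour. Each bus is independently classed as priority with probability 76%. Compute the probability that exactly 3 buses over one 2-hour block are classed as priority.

0.0621

Thinning: the buses that are classed as priority themselves form a Poisson process with rate 0.76 × 4.4 = 3.344 per hour.
Over the interval, μ = 3.344 × 2 = 6.688 (a 2-hour block = 2 hours).
P(N = 3) = e^(−6.688) · 6.688^3/3! ≈ 0.0621.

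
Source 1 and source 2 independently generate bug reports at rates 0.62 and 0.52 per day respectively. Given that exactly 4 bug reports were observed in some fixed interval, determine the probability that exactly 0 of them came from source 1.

Given the total, each event is independently from source 1 with probability p = λ_1/(λ_1+λ_2) = 0.62/1.14 ≈ 0.5439.
So K ~ Binomial(4, 0.62/1.14): P(K = 0) = C(4,0) · (0.62/1.14)^0 · (0.52/1.14)^4 ≈ 0.0433.

0.0433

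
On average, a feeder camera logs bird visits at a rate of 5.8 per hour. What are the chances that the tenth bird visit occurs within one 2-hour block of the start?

0.7209

Over the interval, μ = 5.8 × 2 = 11.6 (a 2-hour block = 2 hours).
The tenth arrival falls in the interval iff at least 10 events occur there: P(S_10 ≤ t) = P(N ≥ 10) = 1 − P(N ≤ 9) ≈ 0.7209.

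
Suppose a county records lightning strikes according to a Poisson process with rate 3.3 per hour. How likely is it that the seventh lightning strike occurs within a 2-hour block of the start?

Over the interval, μ = 3.3 × 2 = 6.6 (a 2-hour block = 2 hours).
The seventh arrival falls in the interval iff at least 7 events occur there: P(S_7 ≤ t) = P(N ≥ 7) = 1 − P(N ≤ 6) ≈ 0.4892.

0.4892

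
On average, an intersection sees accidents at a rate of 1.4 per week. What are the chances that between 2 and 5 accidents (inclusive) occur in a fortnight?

0.7038

Over the interval, μ = 1.4 × 2 = 2.8 (a fortnight = 2 weeks).
P(2 ≤ N ≤ 5) = Σ_{j=2}^{5} e^(−2.8) · 2.8^j/j! ≈ 0.7038.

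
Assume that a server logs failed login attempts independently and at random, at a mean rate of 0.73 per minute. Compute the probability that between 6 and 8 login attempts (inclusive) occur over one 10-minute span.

Over the interval, μ = 0.73 × 10 = 7.3 (a 10-minute span = 10 minutes).
P(6 ≤ N ≤ 8) = Σ_{j=6}^{8} e^(−7.3) · 7.3^j/j! ≈ 0.4252.

0.4252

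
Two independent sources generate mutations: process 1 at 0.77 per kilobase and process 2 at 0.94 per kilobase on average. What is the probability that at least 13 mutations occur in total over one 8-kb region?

0.6094

Independent Poisson processes superpose: combined rate λ = 0.77 + 0.94 = 1.71 per kilobase.
Over the interval, μ = 1.71 × 8 = 13.68 (an 8-kb region = 8 kilobases).
P(N ≥ 13) = 1 − P(N ≤ 12) ≈ 0.6094.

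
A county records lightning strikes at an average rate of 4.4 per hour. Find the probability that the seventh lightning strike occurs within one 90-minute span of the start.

Over the interval, μ = 4.4 × 1.5 = 6.6 (a 90-minute span = 1.5 hours).
The seventh arrival falls in the interval iff at least 7 events occur there: P(S_7 ≤ t) = P(N ≥ 7) = 1 − P(N ≤ 6) ≈ 0.4892.

0.4892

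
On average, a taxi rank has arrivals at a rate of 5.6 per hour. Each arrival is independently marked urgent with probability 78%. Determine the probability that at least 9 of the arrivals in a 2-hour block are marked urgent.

Thinning: the arrivals that are marked urgent themselves form a Poisson process with rate 0.78 × 5.6 = 4.368 per hour.
Over the interval, μ = 4.368 × 2 = 8.736 (a 2-hour block = 2 hours).
P(N ≥ 9) = 1 − P(N ≤ 8) ≈ 0.5091.

0.5091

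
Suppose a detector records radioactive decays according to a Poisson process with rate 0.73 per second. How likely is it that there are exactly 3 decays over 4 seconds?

Over the interval, μ = 0.73 × 4 = 2.92 (4 seconds).
P(N = 3) = e^(−μ) μ^3/3! = e^(−2.92) · 2.92^3/6 ≈ 0.2238.

0.2238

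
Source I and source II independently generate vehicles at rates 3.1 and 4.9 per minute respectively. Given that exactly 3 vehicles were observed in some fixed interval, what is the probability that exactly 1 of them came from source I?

0.4361

Given the total, each event is independently from source I with probability p = λ_I/(λ_I+λ_II) = 3.1/8 = 0.3875.
So K ~ Binomial(3, 3.1/8): P(K = 1) = C(3,1) · (3.1/8)^1 · (4.9/8)^2 ≈ 0.4361.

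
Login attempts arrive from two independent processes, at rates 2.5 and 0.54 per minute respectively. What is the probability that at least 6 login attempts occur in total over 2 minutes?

0.5671

Independent Poisson processes superpose: combined rate λ = 2.5 + 0.54 = 3.04 per minute.
Over the interval, μ = 3.04 × 2 = 6.08 (2 minutes).
P(N ≥ 6) = 1 − P(N ≤ 5) ≈ 0.5671.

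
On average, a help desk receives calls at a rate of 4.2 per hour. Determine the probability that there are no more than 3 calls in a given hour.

0.3954

With mean μ = 4.2 per hour,
P(N ≤ 3) = Σ_{j=0}^{3} e^(−μ) μ^j/j! ≈ 0.3954.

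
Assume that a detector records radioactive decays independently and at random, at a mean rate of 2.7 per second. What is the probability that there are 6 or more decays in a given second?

With mean μ = 2.7 per second,
P(N ≥ 6) = 1 − P(N ≤ 5) = 1 − Σ_{j=0}^{5} e^(−μ) μ^j/j! ≈ 0.0567.

0.0567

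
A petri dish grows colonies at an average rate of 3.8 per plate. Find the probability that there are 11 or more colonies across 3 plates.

0.5869

Over the interval, μ = 3.8 × 3 = 11.4 (3 plates).
P(N ≥ 11) = 1 − P(N ≤ 10) = 1 − Σ_{j=0}^{10} e^(−μ) μ^j/j! ≈ 0.5869.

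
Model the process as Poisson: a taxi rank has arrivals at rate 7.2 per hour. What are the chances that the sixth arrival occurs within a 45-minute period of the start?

Over the interval, μ = 7.2 × 0.75 = 5.4 (a 45-minute period = 0.75 hours).
The sixth arrival falls in the interval iff at least 6 events occur there: P(S_6 ≤ t) = P(N ≥ 6) = 1 − P(N ≤ 5) ≈ 0.4539.

0.4539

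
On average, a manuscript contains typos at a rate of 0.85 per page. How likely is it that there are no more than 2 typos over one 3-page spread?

Over the interval, μ = 0.85 × 3 = 2.55 (a 3-page spread = 3 pages).
P(N ≤ 2) = Σ_{j=0}^{2} e^(−μ) μ^j/j! ≈ 0.5311.

0.5311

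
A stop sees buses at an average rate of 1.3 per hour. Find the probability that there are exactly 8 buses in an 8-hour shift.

0.1033

Over the interval, μ = 1.3 × 8 = 10.4 (an 8-hour shift = 8 hours).
P(N = 8) = e^(−μ) μ^8/8! = e^(−10.4) · 10.4^8/40320 ≈ 0.1033.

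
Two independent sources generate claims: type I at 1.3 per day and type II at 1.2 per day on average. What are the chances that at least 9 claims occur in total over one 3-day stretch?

0.3380

Independent Poisson processes superpose: combined rate λ = 1.3 + 1.2 = 2.5 per day.
Over the interval, μ = 2.5 × 3 = 7.5 (a 3-day stretch = 3 days).
P(N ≥ 9) = 1 − P(N ≤ 8) ≈ 0.3380.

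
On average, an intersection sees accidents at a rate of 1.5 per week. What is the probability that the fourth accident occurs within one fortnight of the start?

0.3528

Over the interval, μ = 1.5 × 2 = 3 (a fortnight = 2 weeks).
The fourth arrival falls in the interval iff at least 4 events occur there: P(S_4 ≤ t) = P(N ≥ 4) = 1 − P(N ≤ 3) ≈ 0.3528.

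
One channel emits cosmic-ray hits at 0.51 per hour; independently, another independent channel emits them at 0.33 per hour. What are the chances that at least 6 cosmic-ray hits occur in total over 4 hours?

Independent Poisson processes superpose: combined rate λ = 0.51 + 0.33 = 0.84 per hour.
Over the interval, μ = 0.84 × 4 = 3.36 (4 hours).
P(N ≥ 6) = 1 − P(N ≤ 5) ≈ 0.1245.

0.1245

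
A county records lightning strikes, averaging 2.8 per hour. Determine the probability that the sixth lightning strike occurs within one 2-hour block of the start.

0.4881

Over the interval, μ = 2.8 × 2 = 5.6 (a 2-hour block = 2 hours).
The sixth arrival falls in the interval iff at least 6 events occur there: P(S_6 ≤ t) = P(N ≥ 6) = 1 − P(N ≤ 5) ≈ 0.4881.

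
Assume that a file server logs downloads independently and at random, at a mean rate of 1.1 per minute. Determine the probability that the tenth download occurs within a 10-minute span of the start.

Over the interval, μ = 1.1 × 10 = 11 (a 10-minute span = 10 minutes).
The tenth arrival falls in the interval iff at least 10 events occur there: P(S_10 ≤ t) = P(N ≥ 10) = 1 − P(N ≤ 9) ≈ 0.6595.

0.6595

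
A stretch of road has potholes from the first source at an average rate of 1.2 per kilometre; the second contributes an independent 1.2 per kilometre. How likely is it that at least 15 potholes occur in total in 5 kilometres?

Independent Poisson processes superpose: combined rate λ = 1.2 + 1.2 = 2.4 per kilometre.
Over the interval, μ = 2.4 × 5 = 12 (5 kilometres).
P(N ≥ 15) = 1 − P(N ≤ 14) ≈ 0.2280.

0.2280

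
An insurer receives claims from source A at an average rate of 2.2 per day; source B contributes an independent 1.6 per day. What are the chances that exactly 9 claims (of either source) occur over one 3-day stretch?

0.1003

Independent Poisson processes superpose: combined rate λ = 2.2 + 1.6 = 3.8 per day.
Over the interval, μ = 3.8 × 3 = 11.4 (a 3-day stretch = 3 days).
P(N = 9) = e^(−11.4) · 11.4^9/9! ≈ 0.1003.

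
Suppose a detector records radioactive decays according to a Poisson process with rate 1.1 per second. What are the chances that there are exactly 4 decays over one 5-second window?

Over the interval, μ = 1.1 × 5 = 5.5 (a 5-second window = 5 seconds).
P(N = 4) = e^(−μ) μ^4/4! = e^(−5.5) · 5.5^4/24 ≈ 0.1558.

0.1558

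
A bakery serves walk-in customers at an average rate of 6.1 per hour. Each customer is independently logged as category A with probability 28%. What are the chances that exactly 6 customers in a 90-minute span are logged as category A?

Thinning: the customers that are logged as category A themselves form a Poisson process with rate 0.28 × 6.1 = 1.708 per hour.
Over the interval, μ = 1.708 × 1.5 = 2.562 (a 90-minute span = 1.5 hours).
P(N = 6) = e^(−2.562) · 2.562^6/6! ≈ 0.0303.

0.0303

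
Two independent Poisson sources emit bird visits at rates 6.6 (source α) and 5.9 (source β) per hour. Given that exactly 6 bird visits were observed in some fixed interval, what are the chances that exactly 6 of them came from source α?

0.0217

Given the total, each event is independently from source α with probability p = λ_α/(λ_α+λ_β) = 6.6/12.5 = 0.5280.
So K ~ Binomial(6, 6.6/12.5): P(K = 6) = C(6,6) · (6.6/12.5)^6 · (5.9/12.5)^0 ≈ 0.0217.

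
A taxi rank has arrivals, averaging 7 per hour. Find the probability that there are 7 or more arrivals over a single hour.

0.5503

With mean μ = 7 per hour,
P(N ≥ 7) = 1 − P(N ≤ 6) = 1 − Σ_{j=0}^{6} e^(−μ) μ^j/j! ≈ 0.5503.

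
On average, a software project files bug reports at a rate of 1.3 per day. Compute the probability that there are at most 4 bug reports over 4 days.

0.4061

Over the interval, μ = 1.3 × 4 = 5.2 (4 days).
P(N ≤ 4) = Σ_{j=0}^{4} e^(−μ) μ^j/j! ≈ 0.4061.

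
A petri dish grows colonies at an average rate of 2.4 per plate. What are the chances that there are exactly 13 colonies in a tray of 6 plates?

Over the interval, μ = 2.4 × 6 = 14.4 (a tray of 6 plates = 6 plates).
P(N = 13) = e^(−μ) μ^13/13! = e^(−14.4) · 14.4^13/6227020800 ≈ 0.1025.

0.1025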